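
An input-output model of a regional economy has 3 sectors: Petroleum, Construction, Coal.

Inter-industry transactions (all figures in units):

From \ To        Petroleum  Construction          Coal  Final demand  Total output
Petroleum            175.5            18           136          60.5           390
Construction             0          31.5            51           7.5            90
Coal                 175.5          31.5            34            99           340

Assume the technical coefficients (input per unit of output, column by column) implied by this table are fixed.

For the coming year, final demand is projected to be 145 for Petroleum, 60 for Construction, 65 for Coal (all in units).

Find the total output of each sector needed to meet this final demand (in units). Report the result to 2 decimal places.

x_1 = 709.85, x_2 = 209.70, x_3 = 508.70

Technical coefficients a_ij = z_ij / X_j:
  a_11 = 175.5/390 = 0.45, a_21 = 0/390 = 0.00, a_31 = 175.5/390 = 0.45
  a_12 = 18/90 = 0.20, a_22 = 31.5/90 = 0.35, a_32 = 31.5/90 = 0.35
  a_13 = 136/340 = 0.40, a_23 = 51/340 = 0.15, a_33 = 34/340 = 0.10
I − A =
  [   0.55    -0.20    -0.40]
  [   0.00     0.65    -0.15]
  [  -0.45    -0.35     0.90]
Cofactors of I−A, C_ij = (−1)^(i+j)·(minor ij) (rows/columns in the sector order above):
  C_11 = (0.65)(0.90) − (-0.15)(-0.35) = 0.5325
  C_12 = −[(0.00)(0.90) − (-0.15)(-0.45)] = 0.0675
  C_13 = (0.00)(-0.35) − (0.65)(-0.45) = 0.2925
  C_21 = −[(-0.20)(0.90) − (-0.40)(-0.35)] = 0.3200
  C_22 = (0.55)(0.90) − (-0.40)(-0.45) = 0.3150
  C_23 = −[(0.55)(-0.35) − (-0.20)(-0.45)] = 0.2825
  C_31 = (-0.20)(-0.15) − (-0.40)(0.65) = 0.2900
  C_32 = −[(0.55)(-0.15) − (-0.40)(0.00)] = 0.0825
  C_33 = (0.55)(0.65) − (-0.20)(0.00) = 0.3575
det(I−A) = Σ_j (I−A)_1j·C_1j = (0.55)(0.5325) + (-0.20)(0.0675) + (-0.40)(0.2925) = 0.162375
adj(I−A) = Cᵀ =
  [ 0.5325   0.3200   0.2900]
  [ 0.0675   0.3150   0.0825]
  [ 0.2925   0.2825   0.3575]
(I − A)⁻¹ = adj(I−A) / det(I−A) ≈
  [   3.2794     1.9707     1.7860]
  [   0.4157     1.9400     0.5081]
  [   1.8014     1.7398     2.2017]
x = (I − A)⁻¹ d = adj(I−A)·d / det(I−A), with det(I−A) = 0.162375:
  x_1 = (0.5325·145 + 0.3200·60 + 0.2900·65) / 0.162375 = 115.2625 / 0.162375 ≈ 709.85
  x_2 = (0.0675·145 + 0.3150·60 + 0.0825·65) / 0.162375 = 34.05 / 0.162375 ≈ 209.70
  x_3 = (0.2925·145 + 0.2825·60 + 0.3575·65) / 0.162375 = 82.60 / 0.162375 ≈ 508.70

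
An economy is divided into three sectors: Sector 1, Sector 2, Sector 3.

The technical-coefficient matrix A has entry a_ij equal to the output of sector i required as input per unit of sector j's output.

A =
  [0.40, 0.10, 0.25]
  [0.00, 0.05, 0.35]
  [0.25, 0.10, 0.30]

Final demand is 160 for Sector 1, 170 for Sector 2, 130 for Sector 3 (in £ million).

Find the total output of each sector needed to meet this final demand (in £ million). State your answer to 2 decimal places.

x_1 = 491.73, x_2 = 329.41, x_3 = 408.39

I − A =
  [   0.60    -0.10    -0.25]
  [   0.00     0.95    -0.35]
  [  -0.25    -0.10     0.70]
Cofactors of I−A, C_ij = (−1)^(i+j)·(minor ij) (rows/columns in the sector order above):
  C_11 = (0.95)(0.70) − (-0.35)(-0.10) = 0.6300
  C_12 = −[(0.00)(0.70) − (-0.35)(-0.25)] = 0.0875
  C_13 = (0.00)(-0.10) − (0.95)(-0.25) = 0.2375
  C_21 = −[(-0.10)(0.70) − (-0.25)(-0.10)] = 0.0950
  C_22 = (0.60)(0.70) − (-0.25)(-0.25) = 0.3575
  C_23 = −[(0.60)(-0.10) − (-0.10)(-0.25)] = 0.0850
  C_31 = (-0.10)(-0.35) − (-0.25)(0.95) = 0.2725
  C_32 = −[(0.60)(-0.35) − (-0.25)(0.00)] = 0.2100
  C_33 = (0.60)(0.95) − (-0.10)(0.00) = 0.5700
det(I−A) = Σ_j (I−A)_1j·C_1j = (0.60)(0.6300) + (-0.10)(0.0875) + (-0.25)(0.2375) = 0.309875
adj(I−A) = Cᵀ =
  [ 0.6300   0.0950   0.2725]
  [ 0.0875   0.3575   0.2100]
  [ 0.2375   0.0850   0.5700]
(I − A)⁻¹ = adj(I−A) / det(I−A) ≈
  [   2.0331     0.3066     0.8794]
  [   0.2824     1.1537     0.6777]
  [   0.7664     0.2743     1.8395]
x = (I − A)⁻¹ d = adj(I−A)·d / det(I−A), with det(I−A) = 0.309875:
  x_1 = (0.6300·160 + 0.0950·170 + 0.2725·130) / 0.309875 = 152.375 / 0.309875 ≈ 491.73
  x_2 = (0.0875·160 + 0.3575·170 + 0.2100·130) / 0.309875 = 102.075 / 0.309875 ≈ 329.41
  x_3 = (0.2375·160 + 0.0850·170 + 0.5700·130) / 0.309875 = 126.55 / 0.309875 ≈ 408.39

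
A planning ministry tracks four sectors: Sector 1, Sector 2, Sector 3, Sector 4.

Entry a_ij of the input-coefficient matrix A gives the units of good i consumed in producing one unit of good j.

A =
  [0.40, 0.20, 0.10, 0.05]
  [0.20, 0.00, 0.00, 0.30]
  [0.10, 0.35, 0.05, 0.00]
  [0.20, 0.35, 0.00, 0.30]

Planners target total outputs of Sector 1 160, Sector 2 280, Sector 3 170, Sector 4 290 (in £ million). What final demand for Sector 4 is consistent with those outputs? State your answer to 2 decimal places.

I − A =
  [   0.60    -0.20    -0.10    -0.05]
  [  -0.20     1.00     0.00    -0.30]
  [  -0.10    -0.35     0.95     0.00]
  [  -0.20    -0.35     0.00     0.70]
d = (I − A) x:
  d_1 = (+0.60)·160 + (-0.20)·280 + (-0.10)·170 + (-0.05)·290 = 8.50
  d_2 = (-0.20)·160 + (+1.00)·280 + (+0.00)·170 + (-0.30)·290 = 161.00
  d_3 = (-0.10)·160 + (-0.35)·280 + (+0.95)·170 + (+0.00)·290 = 47.50
  d_4 = (-0.20)·160 + (-0.35)·280 + (+0.00)·170 + (+0.70)·290 = 73.00

d_4 = 73.00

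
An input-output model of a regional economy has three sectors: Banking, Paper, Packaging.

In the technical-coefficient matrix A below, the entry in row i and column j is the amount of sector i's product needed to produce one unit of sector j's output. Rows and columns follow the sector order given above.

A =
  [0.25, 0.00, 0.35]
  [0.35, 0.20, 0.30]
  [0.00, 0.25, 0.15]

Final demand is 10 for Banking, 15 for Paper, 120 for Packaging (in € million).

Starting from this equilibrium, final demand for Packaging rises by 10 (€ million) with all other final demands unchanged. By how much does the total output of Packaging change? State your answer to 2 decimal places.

Δx_3 = 14.18

I − A =
  [   0.75     0.00    -0.35]
  [  -0.35     0.80    -0.30]
  [   0.00    -0.25     0.85]
Cofactors of I−A, C_ij = (−1)^(i+j)·(minor ij) (rows/columns in the sector order above):
  C_11 = (0.80)(0.85) − (-0.30)(-0.25) = 0.6050
  C_12 = −[(-0.35)(0.85) − (-0.30)(0.00)] = 0.2975
  C_13 = (-0.35)(-0.25) − (0.80)(0.00) = 0.0875
  C_21 = −[(0.00)(0.85) − (-0.35)(-0.25)] = 0.0875
  C_22 = (0.75)(0.85) − (-0.35)(0.00) = 0.6375
  C_23 = −[(0.75)(-0.25) − (0.00)(0.00)] = 0.1875
  C_31 = (0.00)(-0.30) − (-0.35)(0.80) = 0.2800
  C_32 = −[(0.75)(-0.30) − (-0.35)(-0.35)] = 0.3475
  C_33 = (0.75)(0.80) − (0.00)(-0.35) = 0.6000
det(I−A) = Σ_j (I−A)_1j·C_1j = (0.75)(0.6050) + (0.00)(0.2975) + (-0.35)(0.0875) = 0.423125
adj(I−A) = Cᵀ =
  [ 0.6050   0.0875   0.2800]
  [ 0.2975   0.6375   0.3475]
  [ 0.0875   0.1875   0.6000]
(I − A)⁻¹ = adj(I−A) / det(I−A) ≈
  [   1.4298     0.2068     0.6617]
  [   0.7031     1.5066     0.8213]
  [   0.2068     0.4431     1.4180]
Δx = (I − A)⁻¹ Δd with Δd having +10 in the Packaging component and 0 elsewhere.
So Δx_3 = L_33 · (+10), where L_33 = adj(I−A)_33 / det(I−A) = 0.6000 / 0.423125.
Δx_3 = 0.6000 × (+10) / 0.423125 = 6.00 / 0.423125 ≈ 14.18.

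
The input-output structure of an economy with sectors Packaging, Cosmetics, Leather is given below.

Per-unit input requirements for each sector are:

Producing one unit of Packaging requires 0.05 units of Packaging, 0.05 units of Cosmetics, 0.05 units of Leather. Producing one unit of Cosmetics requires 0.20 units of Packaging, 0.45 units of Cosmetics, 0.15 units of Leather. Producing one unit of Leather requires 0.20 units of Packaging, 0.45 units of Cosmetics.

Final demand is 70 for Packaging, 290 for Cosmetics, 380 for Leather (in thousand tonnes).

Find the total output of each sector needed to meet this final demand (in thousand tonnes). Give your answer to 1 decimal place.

I − A =
  [   0.95    -0.20    -0.20]
  [  -0.05     0.55    -0.45]
  [  -0.05    -0.15     1.00]
Cofactors of I−A, C_ij = (−1)^(i+j)·(minor ij) (rows/columns in the sector order above):
  C_11 = (0.55)(1.00) − (-0.45)(-0.15) = 0.4825
  C_12 = −[(-0.05)(1.00) − (-0.45)(-0.05)] = 0.0725
  C_13 = (-0.05)(-0.15) − (0.55)(-0.05) = 0.0350
  C_21 = −[(-0.20)(1.00) − (-0.20)(-0.15)] = 0.2300
  C_22 = (0.95)(1.00) − (-0.20)(-0.05) = 0.9400
  C_23 = −[(0.95)(-0.15) − (-0.20)(-0.05)] = 0.1525
  C_31 = (-0.20)(-0.45) − (-0.20)(0.55) = 0.2000
  C_32 = −[(0.95)(-0.45) − (-0.20)(-0.05)] = 0.4375
  C_33 = (0.95)(0.55) − (-0.20)(-0.05) = 0.5125
det(I−A) = Σ_j (I−A)_1j·C_1j = (0.95)(0.4825) + (-0.20)(0.0725) + (-0.20)(0.0350) = 0.436875
adj(I−A) = Cᵀ =
  [ 0.4825   0.2300   0.2000]
  [ 0.0725   0.9400   0.4375]
  [ 0.0350   0.1525   0.5125]
(I − A)⁻¹ = adj(I−A) / det(I−A) ≈
  [   1.1044     0.5265     0.4578]
  [   0.1660     2.1516     1.0014]
  [   0.0801     0.3491     1.1731]
x = (I − A)⁻¹ d = adj(I−A)·d / det(I−A), with det(I−A) = 0.436875:
  x_P = (0.4825·70 + 0.2300·290 + 0.2000·380) / 0.436875 = 176.475 / 0.436875 ≈ 403.9
  x_C = (0.0725·70 + 0.9400·290 + 0.4375·380) / 0.436875 = 443.925 / 0.436875 ≈ 1016.1
  x_L = (0.0350·70 + 0.1525·290 + 0.5125·380) / 0.436875 = 241.425 / 0.436875 ≈ 552.6

x_P = 403.9, x_C = 1016.1, x_L = 552.6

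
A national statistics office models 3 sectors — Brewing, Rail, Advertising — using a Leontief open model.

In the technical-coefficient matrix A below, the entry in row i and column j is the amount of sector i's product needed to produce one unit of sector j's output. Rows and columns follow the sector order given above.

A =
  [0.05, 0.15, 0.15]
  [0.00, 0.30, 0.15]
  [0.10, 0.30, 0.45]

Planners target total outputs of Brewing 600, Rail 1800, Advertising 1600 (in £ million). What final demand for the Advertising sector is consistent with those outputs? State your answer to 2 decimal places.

I − A =
  [   0.95    -0.15    -0.15]
  [   0.00     0.70    -0.15]
  [  -0.10    -0.30     0.55]
d = (I − A) x:
  d_1 = (+0.95)·600 + (-0.15)·1800 + (-0.15)·1600 = 60.00
  d_2 = (+0.00)·600 + (+0.70)·1800 + (-0.15)·1600 = 1020.00
  d_3 = (-0.10)·600 + (-0.30)·1800 + (+0.55)·1600 = 280.00

d_3 = 280.00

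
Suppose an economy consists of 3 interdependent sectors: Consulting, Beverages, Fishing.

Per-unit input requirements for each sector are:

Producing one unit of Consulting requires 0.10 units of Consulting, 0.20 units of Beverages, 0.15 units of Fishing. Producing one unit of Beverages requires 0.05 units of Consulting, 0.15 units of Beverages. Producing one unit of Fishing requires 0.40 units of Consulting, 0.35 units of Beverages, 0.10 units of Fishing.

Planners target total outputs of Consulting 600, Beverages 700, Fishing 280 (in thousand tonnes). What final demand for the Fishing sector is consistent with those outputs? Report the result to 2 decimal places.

I − A =
  [   0.90    -0.05    -0.40]
  [  -0.20     0.85    -0.35]
  [  -0.15     0.00     0.90]
d = (I − A) x:
  d_1 = (+0.90)·600 + (-0.05)·700 + (-0.40)·280 = 393.00
  d_2 = (-0.20)·600 + (+0.85)·700 + (-0.35)·280 = 377.00
  d_3 = (-0.15)·600 + (+0.00)·700 + (+0.90)·280 = 162.00

d_3 = 162.00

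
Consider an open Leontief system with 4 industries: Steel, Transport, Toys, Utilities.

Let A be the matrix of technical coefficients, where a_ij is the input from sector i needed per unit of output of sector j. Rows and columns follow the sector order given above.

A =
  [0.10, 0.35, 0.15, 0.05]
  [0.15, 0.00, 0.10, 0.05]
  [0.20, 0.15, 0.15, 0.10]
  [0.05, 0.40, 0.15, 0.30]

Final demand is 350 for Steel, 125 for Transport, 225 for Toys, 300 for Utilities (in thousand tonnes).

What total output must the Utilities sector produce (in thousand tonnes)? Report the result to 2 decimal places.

I − A =
  [   0.90    -0.35    -0.15    -0.05]
  [  -0.15     1.00    -0.10    -0.05]
  [  -0.20    -0.15     0.85    -0.10]
  [  -0.05    -0.40    -0.15     0.70]
Compute the cofactors C_ij = (−1)^(i+j)·(3×3 minor ij) of I−A; the adjugate is their transpose:
adj(I−A) = Cᵀ =
  [ 0.547375   0.242875   0.138625   0.076250]
  [ 0.105125   0.496625   0.086750   0.055375]
  [ 0.163125   0.184875   0.568875   0.106125]
  [ 0.134125   0.340750   0.181375   0.666500]
det(I−A) = Σ_j (I−A)_1j·C_1j = (0.90)(0.547375) + (-0.35)(0.105125) + (-0.15)(0.163125) + (-0.05)(0.134125) = 0.42466875
(I − A)⁻¹ = adj(I−A) / det(I−A) ≈
  [   1.2889     0.5719     0.3264     0.1796]
  [   0.2475     1.1694     0.2043     0.1304]
  [   0.3841     0.4353     1.3396     0.2499]
  [   0.3158     0.8024     0.4271     1.5695]
x = (I − A)⁻¹ d = adj(I−A)·d / det(I−A), with det(I−A) = 0.42466875:
  x_1 = (0.547375·350 + 0.242875·125 + 0.138625·225 + 0.076250·300) / 0.42466875 = 276.00625 / 0.42466875 ≈ 649.93
  x_2 = (0.105125·350 + 0.496625·125 + 0.086750·225 + 0.055375·300) / 0.42466875 = 135.003125 / 0.42466875 ≈ 317.90
  x_3 = (0.163125·350 + 0.184875·125 + 0.568875·225 + 0.106125·300) / 0.42466875 = 240.0375 / 0.42466875 ≈ 565.23
  x_4 = (0.134125·350 + 0.340750·125 + 0.181375·225 + 0.666500·300) / 0.42466875 = 330.296875 / 0.42466875 ≈ 777.78

x_4 = 777.78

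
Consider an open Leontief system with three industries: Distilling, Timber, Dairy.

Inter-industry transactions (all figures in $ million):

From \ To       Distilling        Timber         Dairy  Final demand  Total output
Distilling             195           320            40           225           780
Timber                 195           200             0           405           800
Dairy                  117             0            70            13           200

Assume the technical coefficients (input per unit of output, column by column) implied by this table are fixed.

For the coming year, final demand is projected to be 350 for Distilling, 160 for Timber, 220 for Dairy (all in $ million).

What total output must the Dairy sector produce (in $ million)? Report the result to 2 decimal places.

Technical coefficients a_ij = z_ij / X_j:
  a_11 = 195/780 = 0.25, a_21 = 195/780 = 0.25, a_31 = 117/780 = 0.15
  a_12 = 320/800 = 0.40, a_22 = 200/800 = 0.25, a_32 = 0/800 = 0.00
  a_13 = 40/200 = 0.20, a_23 = 0/200 = 0.00, a_33 = 70/200 = 0.35
I − A =
  [   0.75    -0.40    -0.20]
  [  -0.25     0.75     0.00]
  [  -0.15     0.00     0.65]
Cofactors of I−A, C_ij = (−1)^(i+j)·(minor ij) (rows/columns in the sector order above):
  C_11 = (0.75)(0.65) − (0.00)(0.00) = 0.4875
  C_12 = −[(-0.25)(0.65) − (0.00)(-0.15)] = 0.1625
  C_13 = (-0.25)(0.00) − (0.75)(-0.15) = 0.1125
  C_21 = −[(-0.40)(0.65) − (-0.20)(0.00)] = 0.2600
  C_22 = (0.75)(0.65) − (-0.20)(-0.15) = 0.4575
  C_23 = −[(0.75)(0.00) − (-0.40)(-0.15)] = 0.0600
  C_31 = (-0.40)(0.00) − (-0.20)(0.75) = 0.1500
  C_32 = −[(0.75)(0.00) − (-0.20)(-0.25)] = 0.0500
  C_33 = (0.75)(0.75) − (-0.40)(-0.25) = 0.4625
det(I−A) = Σ_j (I−A)_1j·C_1j = (0.75)(0.4875) + (-0.40)(0.1625) + (-0.20)(0.1125) = 0.278125
adj(I−A) = Cᵀ =
  [ 0.4875   0.2600   0.1500]
  [ 0.1625   0.4575   0.0500]
  [ 0.1125   0.0600   0.4625]
(I − A)⁻¹ = adj(I−A) / det(I−A) ≈
  [   1.7528     0.9348     0.5393]
  [   0.5843     1.6449     0.1798]
  [   0.4045     0.2157     1.6629]
x = (I − A)⁻¹ d = adj(I−A)·d / det(I−A), with det(I−A) = 0.278125:
  x_1 = (0.4875·350 + 0.2600·160 + 0.1500·220) / 0.278125 = 245.225 / 0.278125 ≈ 881.71
  x_2 = (0.1625·350 + 0.4575·160 + 0.0500·220) / 0.278125 = 141.075 / 0.278125 ≈ 507.24
  x_3 = (0.1125·350 + 0.0600·160 + 0.4625·220) / 0.278125 = 150.725 / 0.278125 ≈ 541.93

x_3 = 541.93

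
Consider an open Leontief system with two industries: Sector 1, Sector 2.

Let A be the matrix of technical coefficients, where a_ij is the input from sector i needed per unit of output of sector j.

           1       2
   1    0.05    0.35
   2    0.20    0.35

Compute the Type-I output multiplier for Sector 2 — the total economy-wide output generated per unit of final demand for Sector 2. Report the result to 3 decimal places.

m_2 = 2.374

I − A =
  [   0.95    -0.35]
  [  -0.20     0.65]
det(I−A) = (0.95)(0.65) − (-0.35)(-0.20) = 0.5475
adj(I−A) = [[0.65, 0.35], [0.20, 0.95]]
(I − A)⁻¹ = adj(I−A) / det(I−A) ≈
  [   1.1872     0.6393]
  [   0.3653     1.7352]
The output multiplier for sector j is the column-j sum of the Leontief inverse (I − A)⁻¹ = adj(I−A) / det(I−A).
Column 2 of adj(I−A): (0.35, 0.95); det(I−A) = 0.5475.
m_2 = (0.35 + 0.95) / 0.5475 = 1.30 / 0.5475 ≈ 2.374.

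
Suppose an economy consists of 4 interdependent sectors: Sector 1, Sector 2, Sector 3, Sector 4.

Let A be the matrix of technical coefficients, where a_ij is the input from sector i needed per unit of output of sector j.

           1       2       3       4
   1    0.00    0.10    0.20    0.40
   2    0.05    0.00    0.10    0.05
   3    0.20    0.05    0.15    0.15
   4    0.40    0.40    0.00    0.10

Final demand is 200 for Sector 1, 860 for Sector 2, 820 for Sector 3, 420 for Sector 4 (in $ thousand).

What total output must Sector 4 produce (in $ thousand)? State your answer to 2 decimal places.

I − A =
  [   1.00    -0.10    -0.20    -0.40]
  [  -0.05     1.00    -0.10    -0.05]
  [  -0.20    -0.05     0.85    -0.15]
  [  -0.40    -0.40     0.00     0.90]
Compute the cofactors C_ij = (−1)^(i+j)·(3×3 minor ij) of I−A; the adjugate is their transpose:
adj(I−A) = Cᵀ =
  [ 0.73750   0.23350   0.20100   0.37425]
  [ 0.07925   0.58100   0.08700   0.08200]
  [ 0.24225   0.15300   0.70550   0.23375]
  [ 0.36300   0.36200   0.12800   0.79825]
det(I−A) = Σ_j (I−A)_1j·C_1j = (1.00)(0.73750) + (-0.10)(0.07925) + (-0.20)(0.24225) + (-0.40)(0.36300) = 0.535925
(I − A)⁻¹ = adj(I−A) / det(I−A) ≈
  [   1.3761     0.4357     0.3751     0.6983]
  [   0.1479     1.0841     0.1623     0.1530]
  [   0.4520     0.2855     1.3164     0.4362]
  [   0.6773     0.6755     0.2388     1.4895]
x = (I − A)⁻¹ d = adj(I−A)·d / det(I−A), with det(I−A) = 0.535925:
  x_1 = (0.73750·200 + 0.23350·860 + 0.20100·820 + 0.37425·420) / 0.535925 = 670.315 / 0.535925 ≈ 1250.76
  x_2 = (0.07925·200 + 0.58100·860 + 0.08700·820 + 0.08200·420) / 0.535925 = 621.29 / 0.535925 ≈ 1159.29
  x_3 = (0.24225·200 + 0.15300·860 + 0.70550·820 + 0.23375·420) / 0.535925 = 856.715 / 0.535925 ≈ 1598.57
  x_4 = (0.36300·200 + 0.36200·860 + 0.12800·820 + 0.79825·420) / 0.535925 = 824.145 / 0.535925 ≈ 1537.80

x_4 = 1537.80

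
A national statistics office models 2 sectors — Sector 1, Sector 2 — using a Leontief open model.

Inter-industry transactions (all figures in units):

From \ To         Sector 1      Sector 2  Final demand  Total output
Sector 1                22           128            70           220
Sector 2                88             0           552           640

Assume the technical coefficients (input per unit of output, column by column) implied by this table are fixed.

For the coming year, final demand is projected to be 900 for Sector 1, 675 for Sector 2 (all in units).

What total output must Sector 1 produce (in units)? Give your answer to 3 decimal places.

x_1 = 1262.195

Technical coefficients a_ij = z_ij / X_j:
  a_11 = 22/220 = 0.10, a_21 = 88/220 = 0.40
  a_12 = 128/640 = 0.20, a_22 = 0/640 = 0.00
I − A =
  [   0.90    -0.20]
  [  -0.40     1.00]
det(I−A) = (0.90)(1.00) − (-0.20)(-0.40) = 0.8200
adj(I−A) = [[1.00, 0.20], [0.40, 0.90]]
(I − A)⁻¹ = adj(I−A) / det(I−A) ≈
  [   1.2195     0.2439]
  [   0.4878     1.0976]
x = (I − A)⁻¹ d = adj(I−A)·d / det(I−A), with det(I−A) = 0.8200:
  x_1 = (1.00·900 + 0.20·675) / 0.8200 = 1035.00 / 0.8200 ≈ 1262.195
  x_2 = (0.40·900 + 0.90·675) / 0.8200 = 967.50 / 0.8200 ≈ 1179.878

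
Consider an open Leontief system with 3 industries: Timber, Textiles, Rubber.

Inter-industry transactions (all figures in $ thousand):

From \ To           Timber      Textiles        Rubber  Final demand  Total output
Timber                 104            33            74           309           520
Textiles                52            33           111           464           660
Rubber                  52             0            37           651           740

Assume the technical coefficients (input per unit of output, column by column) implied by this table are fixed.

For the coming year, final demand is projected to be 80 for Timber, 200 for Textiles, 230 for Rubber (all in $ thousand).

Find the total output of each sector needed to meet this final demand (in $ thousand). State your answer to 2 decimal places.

Technical coefficients a_ij = z_ij / X_j:
  a_11 = 104/520 = 0.20, a_21 = 52/520 = 0.10, a_31 = 52/520 = 0.10
  a_12 = 33/660 = 0.05, a_22 = 33/660 = 0.05, a_32 = 0/660 = 0.00
  a_13 = 74/740 = 0.10, a_23 = 111/740 = 0.15, a_33 = 37/740 = 0.05
I − A =
  [   0.80    -0.05    -0.10]
  [  -0.10     0.95    -0.15]
  [  -0.10     0.00     0.95]
Cofactors of I−A, C_ij = (−1)^(i+j)·(minor ij) (rows/columns in the sector order above):
  C_11 = (0.95)(0.95) − (-0.15)(0.00) = 0.9025
  C_12 = −[(-0.10)(0.95) − (-0.15)(-0.10)] = 0.1100
  C_13 = (-0.10)(0.00) − (0.95)(-0.10) = 0.0950
  C_21 = −[(-0.05)(0.95) − (-0.10)(0.00)] = 0.0475
  C_22 = (0.80)(0.95) − (-0.10)(-0.10) = 0.7500
  C_23 = −[(0.80)(0.00) − (-0.05)(-0.10)] = 0.0050
  C_31 = (-0.05)(-0.15) − (-0.10)(0.95) = 0.1025
  C_32 = −[(0.80)(-0.15) − (-0.10)(-0.10)] = 0.1300
  C_33 = (0.80)(0.95) − (-0.05)(-0.10) = 0.7550
det(I−A) = Σ_j (I−A)_1j·C_1j = (0.80)(0.9025) + (-0.05)(0.1100) + (-0.10)(0.0950) = 0.7070
adj(I−A) = Cᵀ =
  [ 0.9025   0.0475   0.1025]
  [ 0.1100   0.7500   0.1300]
  [ 0.0950   0.0050   0.7550]
(I − A)⁻¹ = adj(I−A) / det(I−A) ≈
  [   1.2765     0.0672     0.1450]
  [   0.1556     1.0608     0.1839]
  [   0.1344     0.0071     1.0679]
x = (I − A)⁻¹ d = adj(I−A)·d / det(I−A), with det(I−A) = 0.7070:
  x_1 = (0.9025·80 + 0.0475·200 + 0.1025·230) / 0.7070 = 105.275 / 0.7070 ≈ 148.90
  x_2 = (0.1100·80 + 0.7500·200 + 0.1300·230) / 0.7070 = 188.70 / 0.7070 ≈ 266.90
  x_3 = (0.0950·80 + 0.0050·200 + 0.7550·230) / 0.7070 = 182.25 / 0.7070 ≈ 257.78

x_1 = 148.90, x_2 = 266.90, x_3 = 257.78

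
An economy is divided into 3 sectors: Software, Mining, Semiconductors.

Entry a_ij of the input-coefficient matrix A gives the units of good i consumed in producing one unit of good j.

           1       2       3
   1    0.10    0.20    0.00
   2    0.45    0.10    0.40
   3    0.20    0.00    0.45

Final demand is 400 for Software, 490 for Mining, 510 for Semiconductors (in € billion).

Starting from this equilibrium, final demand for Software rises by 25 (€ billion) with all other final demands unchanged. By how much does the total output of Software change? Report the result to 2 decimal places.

Δx_1 = 32.57

I − A =
  [   0.90    -0.20     0.00]
  [  -0.45     0.90    -0.40]
  [  -0.20     0.00     0.55]
Cofactors of I−A, C_ij = (−1)^(i+j)·(minor ij) (rows/columns in the sector order above):
  C_11 = (0.90)(0.55) − (-0.40)(0.00) = 0.4950
  C_12 = −[(-0.45)(0.55) − (-0.40)(-0.20)] = 0.3275
  C_13 = (-0.45)(0.00) − (0.90)(-0.20) = 0.1800
  C_21 = −[(-0.20)(0.55) − (0.00)(0.00)] = 0.1100
  C_22 = (0.90)(0.55) − (0.00)(-0.20) = 0.4950
  C_23 = −[(0.90)(0.00) − (-0.20)(-0.20)] = 0.0400
  C_31 = (-0.20)(-0.40) − (0.00)(0.90) = 0.0800
  C_32 = −[(0.90)(-0.40) − (0.00)(-0.45)] = 0.3600
  C_33 = (0.90)(0.90) − (-0.20)(-0.45) = 0.7200
det(I−A) = Σ_j (I−A)_1j·C_1j = (0.90)(0.4950) + (-0.20)(0.3275) + (0.00)(0.1800) = 0.3800
adj(I−A) = Cᵀ =
  [ 0.4950   0.1100   0.0800]
  [ 0.3275   0.4950   0.3600]
  [ 0.1800   0.0400   0.7200]
(I − A)⁻¹ = adj(I−A) / det(I−A) ≈
  [   1.3026     0.2895     0.2105]
  [   0.8618     1.3026     0.9474]
  [   0.4737     0.1053     1.8947]
Δx = (I − A)⁻¹ Δd with Δd having +25 in the Software component and 0 elsewhere.
So Δx_1 = L_11 · (+25), where L_11 = adj(I−A)_11 / det(I−A) = 0.4950 / 0.3800.
Δx_1 = 0.4950 × (+25) / 0.3800 = 12.375 / 0.3800 ≈ 32.57.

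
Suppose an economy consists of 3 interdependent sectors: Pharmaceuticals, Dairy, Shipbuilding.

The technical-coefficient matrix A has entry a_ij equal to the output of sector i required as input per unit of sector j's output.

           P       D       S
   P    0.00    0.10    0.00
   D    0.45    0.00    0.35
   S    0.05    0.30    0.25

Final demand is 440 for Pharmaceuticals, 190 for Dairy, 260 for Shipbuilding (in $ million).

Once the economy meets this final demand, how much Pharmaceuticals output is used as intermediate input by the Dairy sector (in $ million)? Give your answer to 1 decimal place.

z_PD = 63.9

I − A =
  [   1.00    -0.10     0.00]
  [  -0.45     1.00    -0.35]
  [  -0.05    -0.30     0.75]
Cofactors of I−A, C_ij = (−1)^(i+j)·(minor ij) (rows/columns in the sector order above):
  C_11 = (1.00)(0.75) − (-0.35)(-0.30) = 0.6450
  C_12 = −[(-0.45)(0.75) − (-0.35)(-0.05)] = 0.3550
  C_13 = (-0.45)(-0.30) − (1.00)(-0.05) = 0.1850
  C_21 = −[(-0.10)(0.75) − (0.00)(-0.30)] = 0.0750
  C_22 = (1.00)(0.75) − (0.00)(-0.05) = 0.7500
  C_23 = −[(1.00)(-0.30) − (-0.10)(-0.05)] = 0.3050
  C_31 = (-0.10)(-0.35) − (0.00)(1.00) = 0.0350
  C_32 = −[(1.00)(-0.35) − (0.00)(-0.45)] = 0.3500
  C_33 = (1.00)(1.00) − (-0.10)(-0.45) = 0.9550
det(I−A) = Σ_j (I−A)_1j·C_1j = (1.00)(0.6450) + (-0.10)(0.3550) + (0.00)(0.1850) = 0.6095
adj(I−A) = Cᵀ =
  [ 0.6450   0.0750   0.0350]
  [ 0.3550   0.7500   0.3500]
  [ 0.1850   0.3050   0.9550]
(I − A)⁻¹ = adj(I−A) / det(I−A) ≈
  [   1.0582     0.1231     0.0574]
  [   0.5824     1.2305     0.5742]
  [   0.3035     0.5004     1.5669]
First solve x = (I − A)⁻¹ d = adj(I−A)·d / det(I−A); in particular x_D = (0.3550·440 + 0.7500·190 + 0.3500·260) / 0.6095 = 389.70 / 0.6095 ≈ 639.377.
Intermediate flow from P to D: z_PD = a_PD · x_D = 0.10 × 389.70 / 0.6095 = 38.97 / 0.6095 ≈ 63.9.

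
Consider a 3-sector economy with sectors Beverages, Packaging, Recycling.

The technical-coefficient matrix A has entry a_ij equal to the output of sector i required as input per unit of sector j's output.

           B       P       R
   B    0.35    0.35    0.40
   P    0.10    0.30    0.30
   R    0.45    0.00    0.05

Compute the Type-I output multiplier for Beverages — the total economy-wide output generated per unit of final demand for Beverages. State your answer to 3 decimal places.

I − A =
  [   0.65    -0.35    -0.40]
  [  -0.10     0.70    -0.30]
  [  -0.45     0.00     0.95]
Cofactors of I−A, C_ij = (−1)^(i+j)·(minor ij) (rows/columns in the sector order above):
  C_11 = (0.70)(0.95) − (-0.30)(0.00) = 0.6650
  C_12 = −[(-0.10)(0.95) − (-0.30)(-0.45)] = 0.2300
  C_13 = (-0.10)(0.00) − (0.70)(-0.45) = 0.3150
  C_21 = −[(-0.35)(0.95) − (-0.40)(0.00)] = 0.3325
  C_22 = (0.65)(0.95) − (-0.40)(-0.45) = 0.4375
  C_23 = −[(0.65)(0.00) − (-0.35)(-0.45)] = 0.1575
  C_31 = (-0.35)(-0.30) − (-0.40)(0.70) = 0.3850
  C_32 = −[(0.65)(-0.30) − (-0.40)(-0.10)] = 0.2350
  C_33 = (0.65)(0.70) − (-0.35)(-0.10) = 0.4200
det(I−A) = Σ_j (I−A)_1j·C_1j = (0.65)(0.6650) + (-0.35)(0.2300) + (-0.40)(0.3150) = 0.22575
adj(I−A) = Cᵀ =
  [ 0.6650   0.3325   0.3850]
  [ 0.2300   0.4375   0.2350]
  [ 0.3150   0.1575   0.4200]
(I − A)⁻¹ = adj(I−A) / det(I−A) ≈
  [   2.9457     1.4729     1.7054]
  [   1.0188     1.9380     1.0410]
  [   1.3953     0.6977     1.8605]
The output multiplier for sector j is the column-j sum of the Leontief inverse (I − A)⁻¹ = adj(I−A) / det(I−A).
Column B of adj(I−A): (0.6650, 0.2300, 0.3150); det(I−A) = 0.22575.
m_B = (0.6650 + 0.2300 + 0.3150) / 0.22575 = 1.21 / 0.22575 ≈ 5.360.

m_B = 5.360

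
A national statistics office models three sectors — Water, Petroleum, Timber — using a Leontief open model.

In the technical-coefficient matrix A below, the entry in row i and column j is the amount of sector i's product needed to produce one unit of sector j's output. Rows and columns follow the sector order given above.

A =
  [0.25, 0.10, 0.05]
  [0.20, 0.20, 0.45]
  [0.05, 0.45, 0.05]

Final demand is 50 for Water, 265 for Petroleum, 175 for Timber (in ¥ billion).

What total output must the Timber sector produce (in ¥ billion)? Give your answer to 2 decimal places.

I − A =
  [   0.75    -0.10    -0.05]
  [  -0.20     0.80    -0.45]
  [  -0.05    -0.45     0.95]
Cofactors of I−A, C_ij = (−1)^(i+j)·(minor ij) (rows/columns in the sector order above):
  C_11 = (0.80)(0.95) − (-0.45)(-0.45) = 0.5575
  C_12 = −[(-0.20)(0.95) − (-0.45)(-0.05)] = 0.2125
  C_13 = (-0.20)(-0.45) − (0.80)(-0.05) = 0.1300
  C_21 = −[(-0.10)(0.95) − (-0.05)(-0.45)] = 0.1175
  C_22 = (0.75)(0.95) − (-0.05)(-0.05) = 0.7100
  C_23 = −[(0.75)(-0.45) − (-0.10)(-0.05)] = 0.3425
  C_31 = (-0.10)(-0.45) − (-0.05)(0.80) = 0.0850
  C_32 = −[(0.75)(-0.45) − (-0.05)(-0.20)] = 0.3475
  C_33 = (0.75)(0.80) − (-0.10)(-0.20) = 0.5800
det(I−A) = Σ_j (I−A)_1j·C_1j = (0.75)(0.5575) + (-0.10)(0.2125) + (-0.05)(0.1300) = 0.390375
adj(I−A) = Cᵀ =
  [ 0.5575   0.1175   0.0850]
  [ 0.2125   0.7100   0.3475]
  [ 0.1300   0.3425   0.5800]
(I − A)⁻¹ = adj(I−A) / det(I−A) ≈
  [   1.4281     0.3010     0.2177]
  [   0.5443     1.8188     0.8902]
  [   0.3330     0.8774     1.4858]
x = (I − A)⁻¹ d = adj(I−A)·d / det(I−A), with det(I−A) = 0.390375:
  x_1 = (0.5575·50 + 0.1175·265 + 0.0850·175) / 0.390375 = 73.8875 / 0.390375 ≈ 189.27
  x_2 = (0.2125·50 + 0.7100·265 + 0.3475·175) / 0.390375 = 259.5875 / 0.390375 ≈ 664.97
  x_3 = (0.1300·50 + 0.3425·265 + 0.5800·175) / 0.390375 = 198.7625 / 0.390375 ≈ 509.16

x_3 = 509.16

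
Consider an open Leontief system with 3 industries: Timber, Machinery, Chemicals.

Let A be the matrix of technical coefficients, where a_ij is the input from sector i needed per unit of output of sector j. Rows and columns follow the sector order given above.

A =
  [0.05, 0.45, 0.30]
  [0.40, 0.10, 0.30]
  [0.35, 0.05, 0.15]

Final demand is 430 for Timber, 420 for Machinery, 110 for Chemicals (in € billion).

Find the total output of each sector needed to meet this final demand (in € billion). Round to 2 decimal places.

x_T = 1296.90, x_M = 1289.50, x_C = 739.28

I − A =
  [   0.95    -0.45    -0.30]
  [  -0.40     0.90    -0.30]
  [  -0.35    -0.05     0.85]
Cofactors of I−A, C_ij = (−1)^(i+j)·(minor ij) (rows/columns in the sector order above):
  C_11 = (0.90)(0.85) − (-0.30)(-0.05) = 0.7500
  C_12 = −[(-0.40)(0.85) − (-0.30)(-0.35)] = 0.4450
  C_13 = (-0.40)(-0.05) − (0.90)(-0.35) = 0.3350
  C_21 = −[(-0.45)(0.85) − (-0.30)(-0.05)] = 0.3975
  C_22 = (0.95)(0.85) − (-0.30)(-0.35) = 0.7025
  C_23 = −[(0.95)(-0.05) − (-0.45)(-0.35)] = 0.2050
  C_31 = (-0.45)(-0.30) − (-0.30)(0.90) = 0.4050
  C_32 = −[(0.95)(-0.30) − (-0.30)(-0.40)] = 0.4050
  C_33 = (0.95)(0.90) − (-0.45)(-0.40) = 0.6750
det(I−A) = Σ_j (I−A)_1j·C_1j = (0.95)(0.7500) + (-0.45)(0.4450) + (-0.30)(0.3350) = 0.41175
adj(I−A) = Cᵀ =
  [ 0.7500   0.3975   0.4050]
  [ 0.4450   0.7025   0.4050]
  [ 0.3350   0.2050   0.6750]
(I − A)⁻¹ = adj(I−A) / det(I−A) ≈
  [   1.8215     0.9654     0.9836]
  [   1.0808     1.7061     0.9836]
  [   0.8136     0.4979     1.6393]
x = (I − A)⁻¹ d = adj(I−A)·d / det(I−A), with det(I−A) = 0.41175:
  x_T = (0.7500·430 + 0.3975·420 + 0.4050·110) / 0.41175 = 534.00 / 0.41175 ≈ 1296.90
  x_M = (0.4450·430 + 0.7025·420 + 0.4050·110) / 0.41175 = 530.95 / 0.41175 ≈ 1289.50
  x_C = (0.3350·430 + 0.2050·420 + 0.6750·110) / 0.41175 = 304.40 / 0.41175 ≈ 739.28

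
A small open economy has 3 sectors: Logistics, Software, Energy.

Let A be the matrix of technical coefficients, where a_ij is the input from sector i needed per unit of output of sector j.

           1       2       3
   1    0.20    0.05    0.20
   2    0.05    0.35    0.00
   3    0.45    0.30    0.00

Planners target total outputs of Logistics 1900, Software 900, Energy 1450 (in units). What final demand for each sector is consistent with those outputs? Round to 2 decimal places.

d_1 = 1185.00, d_2 = 490.00, d_3 = 325.00

I − A =
  [   0.80    -0.05    -0.20]
  [  -0.05     0.65     0.00]
  [  -0.45    -0.30     1.00]
d = (I − A) x:
  d_1 = (+0.80)·1900 + (-0.05)·900 + (-0.20)·1450 = 1185.00
  d_2 = (-0.05)·1900 + (+0.65)·900 + (+0.00)·1450 = 490.00
  d_3 = (-0.45)·1900 + (-0.30)·900 + (+1.00)·1450 = 325.00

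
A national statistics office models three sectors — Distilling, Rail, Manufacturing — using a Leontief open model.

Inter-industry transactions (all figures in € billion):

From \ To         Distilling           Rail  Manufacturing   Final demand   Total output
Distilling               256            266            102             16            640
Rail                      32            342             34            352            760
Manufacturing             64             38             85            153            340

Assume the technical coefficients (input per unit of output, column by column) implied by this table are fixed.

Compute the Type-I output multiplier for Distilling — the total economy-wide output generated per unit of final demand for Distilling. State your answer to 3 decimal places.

Technical coefficients a_ij = z_ij / X_j:
  a_DD = 256/640 = 0.40, a_RD = 32/640 = 0.05, a_MD = 64/640 = 0.10
  a_DR = 266/760 = 0.35, a_RR = 342/760 = 0.45, a_MR = 38/760 = 0.05
  a_DM = 102/340 = 0.30, a_RM = 34/340 = 0.10, a_MM = 85/340 = 0.25
I − A =
  [   0.60    -0.35    -0.30]
  [  -0.05     0.55    -0.10]
  [  -0.10    -0.05     0.75]
Cofactors of I−A, C_ij = (−1)^(i+j)·(minor ij) (rows/columns in the sector order above):
  C_11 = (0.55)(0.75) − (-0.10)(-0.05) = 0.4075
  C_12 = −[(-0.05)(0.75) − (-0.10)(-0.10)] = 0.0475
  C_13 = (-0.05)(-0.05) − (0.55)(-0.10) = 0.0575
  C_21 = −[(-0.35)(0.75) − (-0.30)(-0.05)] = 0.2775
  C_22 = (0.60)(0.75) − (-0.30)(-0.10) = 0.4200
  C_23 = −[(0.60)(-0.05) − (-0.35)(-0.10)] = 0.0650
  C_31 = (-0.35)(-0.10) − (-0.30)(0.55) = 0.2000
  C_32 = −[(0.60)(-0.10) − (-0.30)(-0.05)] = 0.0750
  C_33 = (0.60)(0.55) − (-0.35)(-0.05) = 0.3125
det(I−A) = Σ_j (I−A)_1j·C_1j = (0.60)(0.4075) + (-0.35)(0.0475) + (-0.30)(0.0575) = 0.210625
adj(I−A) = Cᵀ =
  [ 0.4075   0.2775   0.2000]
  [ 0.0475   0.4200   0.0750]
  [ 0.0575   0.0650   0.3125]
(I − A)⁻¹ = adj(I−A) / det(I−A) ≈
  [   1.9347     1.3175     0.9496]
  [   0.2255     1.9941     0.3561]
  [   0.2730     0.3086     1.4837]
The output multiplier for sector j is the column-j sum of the Leontief inverse (I − A)⁻¹ = adj(I−A) / det(I−A).
Column D of adj(I−A): (0.4075, 0.0475, 0.0575); det(I−A) = 0.210625.
m_D = (0.4075 + 0.0475 + 0.0575) / 0.210625 = 0.5125 / 0.210625 ≈ 2.433.

m_D = 2.433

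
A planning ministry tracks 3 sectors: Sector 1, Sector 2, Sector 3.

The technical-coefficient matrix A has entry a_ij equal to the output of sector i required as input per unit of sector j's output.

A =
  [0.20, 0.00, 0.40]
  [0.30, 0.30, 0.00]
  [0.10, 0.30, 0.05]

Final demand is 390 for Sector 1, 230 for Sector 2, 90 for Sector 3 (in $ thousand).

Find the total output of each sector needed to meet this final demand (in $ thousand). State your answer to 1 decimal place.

I − A =
  [   0.80     0.00    -0.40]
  [  -0.30     0.70     0.00]
  [  -0.10    -0.30     0.95]
Cofactors of I−A, C_ij = (−1)^(i+j)·(minor ij) (rows/columns in the sector order above):
  C_11 = (0.70)(0.95) − (0.00)(-0.30) = 0.6650
  C_12 = −[(-0.30)(0.95) − (0.00)(-0.10)] = 0.2850
  C_13 = (-0.30)(-0.30) − (0.70)(-0.10) = 0.1600
  C_21 = −[(0.00)(0.95) − (-0.40)(-0.30)] = 0.1200
  C_22 = (0.80)(0.95) − (-0.40)(-0.10) = 0.7200
  C_23 = −[(0.80)(-0.30) − (0.00)(-0.10)] = 0.2400
  C_31 = (0.00)(0.00) − (-0.40)(0.70) = 0.2800
  C_32 = −[(0.80)(0.00) − (-0.40)(-0.30)] = 0.1200
  C_33 = (0.80)(0.70) − (0.00)(-0.30) = 0.5600
det(I−A) = Σ_j (I−A)_1j·C_1j = (0.80)(0.6650) + (0.00)(0.2850) + (-0.40)(0.1600) = 0.4680
adj(I−A) = Cᵀ =
  [ 0.6650   0.1200   0.2800]
  [ 0.2850   0.7200   0.1200]
  [ 0.1600   0.2400   0.5600]
(I − A)⁻¹ = adj(I−A) / det(I−A) ≈
  [   1.4209     0.2564     0.5983]
  [   0.6090     1.5385     0.2564]
  [   0.3419     0.5128     1.1966]
x = (I − A)⁻¹ d = adj(I−A)·d / det(I−A), with det(I−A) = 0.4680:
  x_1 = (0.6650·390 + 0.1200·230 + 0.2800·90) / 0.4680 = 312.15 / 0.4680 ≈ 667.0
  x_2 = (0.2850·390 + 0.7200·230 + 0.1200·90) / 0.4680 = 287.55 / 0.4680 ≈ 614.4
  x_3 = (0.1600·390 + 0.2400·230 + 0.5600·90) / 0.4680 = 168.00 / 0.4680 ≈ 359.0

x_1 = 667.0, x_2 = 614.4, x_3 = 359.0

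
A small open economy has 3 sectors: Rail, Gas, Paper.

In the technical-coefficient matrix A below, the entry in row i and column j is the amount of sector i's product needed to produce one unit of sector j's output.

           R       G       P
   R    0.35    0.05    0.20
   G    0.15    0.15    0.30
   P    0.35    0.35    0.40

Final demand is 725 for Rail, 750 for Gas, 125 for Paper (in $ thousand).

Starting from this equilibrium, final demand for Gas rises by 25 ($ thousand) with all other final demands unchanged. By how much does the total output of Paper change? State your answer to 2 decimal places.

I − A =
  [   0.65    -0.05    -0.20]
  [  -0.15     0.85    -0.30]
  [  -0.35    -0.35     0.60]
Cofactors of I−A, C_ij = (−1)^(i+j)·(minor ij) (rows/columns in the sector order above):
  C_11 = (0.85)(0.60) − (-0.30)(-0.35) = 0.4050
  C_12 = −[(-0.15)(0.60) − (-0.30)(-0.35)] = 0.1950
  C_13 = (-0.15)(-0.35) − (0.85)(-0.35) = 0.3500
  C_21 = −[(-0.05)(0.60) − (-0.20)(-0.35)] = 0.1000
  C_22 = (0.65)(0.60) − (-0.20)(-0.35) = 0.3200
  C_23 = −[(0.65)(-0.35) − (-0.05)(-0.35)] = 0.2450
  C_31 = (-0.05)(-0.30) − (-0.20)(0.85) = 0.1850
  C_32 = −[(0.65)(-0.30) − (-0.20)(-0.15)] = 0.2250
  C_33 = (0.65)(0.85) − (-0.05)(-0.15) = 0.5450
det(I−A) = Σ_j (I−A)_1j·C_1j = (0.65)(0.4050) + (-0.05)(0.1950) + (-0.20)(0.3500) = 0.1835
adj(I−A) = Cᵀ =
  [ 0.4050   0.1000   0.1850]
  [ 0.1950   0.3200   0.2250]
  [ 0.3500   0.2450   0.5450]
(I − A)⁻¹ = adj(I−A) / det(I−A) ≈
  [   2.2071     0.5450     1.0082]
  [   1.0627     1.7439     1.2262]
  [   1.9074     1.3351     2.9700]
Δx = (I − A)⁻¹ Δd with Δd having +25 in the Gas component and 0 elsewhere.
So Δx_P = L_PG · (+25), where L_PG = adj(I−A)_PG / det(I−A) = 0.2450 / 0.1835.
Δx_P = 0.2450 × (+25) / 0.1835 = 6.125 / 0.1835 ≈ 33.38.

Δx_P = 33.38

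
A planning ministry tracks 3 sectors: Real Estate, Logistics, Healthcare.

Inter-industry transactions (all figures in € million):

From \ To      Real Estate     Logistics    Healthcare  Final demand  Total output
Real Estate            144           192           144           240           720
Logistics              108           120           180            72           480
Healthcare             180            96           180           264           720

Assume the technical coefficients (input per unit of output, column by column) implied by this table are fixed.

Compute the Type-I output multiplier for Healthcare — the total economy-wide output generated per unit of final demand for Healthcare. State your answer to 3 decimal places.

Technical coefficients a_ij = z_ij / X_j:
  a_RR = 144/720 = 0.20, a_LR = 108/720 = 0.15, a_HR = 180/720 = 0.25
  a_RL = 192/480 = 0.40, a_LL = 120/480 = 0.25, a_HL = 96/480 = 0.20
  a_RH = 144/720 = 0.20, a_LH = 180/720 = 0.25, a_HH = 180/720 = 0.25
I − A =
  [   0.80    -0.40    -0.20]
  [  -0.15     0.75    -0.25]
  [  -0.25    -0.20     0.75]
Cofactors of I−A, C_ij = (−1)^(i+j)·(minor ij) (rows/columns in the sector order above):
  C_11 = (0.75)(0.75) − (-0.25)(-0.20) = 0.5125
  C_12 = −[(-0.15)(0.75) − (-0.25)(-0.25)] = 0.1750
  C_13 = (-0.15)(-0.20) − (0.75)(-0.25) = 0.2175
  C_21 = −[(-0.40)(0.75) − (-0.20)(-0.20)] = 0.3400
  C_22 = (0.80)(0.75) − (-0.20)(-0.25) = 0.5500
  C_23 = −[(0.80)(-0.20) − (-0.40)(-0.25)] = 0.2600
  C_31 = (-0.40)(-0.25) − (-0.20)(0.75) = 0.2500
  C_32 = −[(0.80)(-0.25) − (-0.20)(-0.15)] = 0.2300
  C_33 = (0.80)(0.75) − (-0.40)(-0.15) = 0.5400
det(I−A) = Σ_j (I−A)_1j·C_1j = (0.80)(0.5125) + (-0.40)(0.1750) + (-0.20)(0.2175) = 0.2965
adj(I−A) = Cᵀ =
  [ 0.5125   0.3400   0.2500]
  [ 0.1750   0.5500   0.2300]
  [ 0.2175   0.2600   0.5400]
(I − A)⁻¹ = adj(I−A) / det(I−A) ≈
  [   1.7285     1.1467     0.8432]
  [   0.5902     1.8550     0.7757]
  [   0.7336     0.8769     1.8212]
The output multiplier for sector j is the column-j sum of the Leontief inverse (I − A)⁻¹ = adj(I−A) / det(I−A).
Column H of adj(I−A): (0.2500, 0.2300, 0.5400); det(I−A) = 0.2965.
m_H = (0.2500 + 0.2300 + 0.5400) / 0.2965 = 1.02 / 0.2965 ≈ 3.440.

m_H = 3.440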